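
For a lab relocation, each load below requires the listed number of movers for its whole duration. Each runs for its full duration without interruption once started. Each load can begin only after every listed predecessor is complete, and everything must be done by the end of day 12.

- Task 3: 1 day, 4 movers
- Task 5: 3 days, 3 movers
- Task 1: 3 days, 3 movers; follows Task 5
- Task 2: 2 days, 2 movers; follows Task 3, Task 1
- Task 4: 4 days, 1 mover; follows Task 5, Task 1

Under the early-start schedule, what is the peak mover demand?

7

Early-start schedule: Task 3@1, Task 5@1, Task 1@4, Task 2@7, Task 4@7.
Load per day: day 1: 7, day 2: 3, day 3: 3, day 4: 3, day 5: 3, day 6: 3, day 7: 3, day 8: 3, day 9: 1, day 10: 1, day 11: 0, day 12: 0.
Peak is 7.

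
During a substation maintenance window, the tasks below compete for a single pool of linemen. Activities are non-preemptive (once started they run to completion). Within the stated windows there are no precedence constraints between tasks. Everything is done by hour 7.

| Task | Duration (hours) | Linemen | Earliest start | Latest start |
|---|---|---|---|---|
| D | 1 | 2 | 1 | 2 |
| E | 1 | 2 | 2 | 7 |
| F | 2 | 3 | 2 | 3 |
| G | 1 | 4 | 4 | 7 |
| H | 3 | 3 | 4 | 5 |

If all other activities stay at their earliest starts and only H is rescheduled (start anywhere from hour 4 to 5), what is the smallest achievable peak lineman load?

H@4: h1:2  h2:5  h3:3  h4:7  h5:3  h6:3  h7:0 → peak 7
H@5: h1:2  h2:5  h3:3  h4:4  h5:3  h6:3  h7:3 → peak 5
Best is H@5, peak 5.

5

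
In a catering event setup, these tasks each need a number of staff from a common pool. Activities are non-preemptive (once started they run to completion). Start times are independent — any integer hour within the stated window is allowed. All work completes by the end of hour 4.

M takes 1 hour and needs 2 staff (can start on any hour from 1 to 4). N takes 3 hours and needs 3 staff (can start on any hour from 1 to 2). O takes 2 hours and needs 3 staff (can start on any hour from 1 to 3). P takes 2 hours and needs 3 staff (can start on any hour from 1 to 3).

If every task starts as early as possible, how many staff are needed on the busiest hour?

11

Early-start schedule: M@1, N@1, O@1, P@1.
Load per hour: hour 1: 11, hour 2: 9, hour 3: 3, hour 4: 0.
Peak is 11.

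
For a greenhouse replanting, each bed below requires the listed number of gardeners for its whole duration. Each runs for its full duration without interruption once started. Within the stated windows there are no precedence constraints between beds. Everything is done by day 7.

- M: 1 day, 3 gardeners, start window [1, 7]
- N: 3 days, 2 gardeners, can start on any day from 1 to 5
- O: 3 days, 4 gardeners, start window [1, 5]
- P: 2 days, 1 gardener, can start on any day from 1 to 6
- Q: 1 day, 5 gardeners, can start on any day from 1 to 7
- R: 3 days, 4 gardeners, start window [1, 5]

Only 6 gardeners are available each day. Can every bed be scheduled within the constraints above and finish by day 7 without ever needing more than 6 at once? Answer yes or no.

no

The minimum achievable peak is 7; 6 < 7, so no feasible schedule stays within the cap.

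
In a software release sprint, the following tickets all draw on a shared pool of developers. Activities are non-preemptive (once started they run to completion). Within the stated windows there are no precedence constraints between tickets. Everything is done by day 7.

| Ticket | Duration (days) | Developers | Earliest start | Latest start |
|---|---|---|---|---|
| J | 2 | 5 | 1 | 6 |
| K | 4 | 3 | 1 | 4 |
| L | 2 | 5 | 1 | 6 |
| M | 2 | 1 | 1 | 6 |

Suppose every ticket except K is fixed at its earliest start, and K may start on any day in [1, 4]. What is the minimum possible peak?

11

K@1: d1:14  d2:14  d3:3  d4:3  d5:0  d6:0  d7:0 → peak 14
K@2: d1:11  d2:14  d3:3  d4:3  d5:3  d6:0  d7:0 → peak 14
K@3: d1:11  d2:11  d3:3  d4:3  d5:3  d6:3  d7:0 → peak 11
K@4: d1:11  d2:11  d3:0  d4:3  d5:3  d6:3  d7:3 → peak 11
Best is K@3, peak 11.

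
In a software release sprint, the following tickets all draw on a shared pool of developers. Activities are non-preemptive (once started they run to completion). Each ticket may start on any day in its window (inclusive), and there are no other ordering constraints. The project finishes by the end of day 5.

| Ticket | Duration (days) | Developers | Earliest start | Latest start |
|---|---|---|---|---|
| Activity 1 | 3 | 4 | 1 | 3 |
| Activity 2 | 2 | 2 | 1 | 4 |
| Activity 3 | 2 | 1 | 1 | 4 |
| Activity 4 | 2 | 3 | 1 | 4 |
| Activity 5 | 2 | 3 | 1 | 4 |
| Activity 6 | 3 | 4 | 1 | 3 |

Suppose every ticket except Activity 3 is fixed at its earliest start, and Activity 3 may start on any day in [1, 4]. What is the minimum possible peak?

Activity 3@1: d1:17  d2:17  d3:8  d4:0  d5:0 → peak 17
Activity 3@2: d1:16  d2:17  d3:9  d4:0  d5:0 → peak 17
Activity 3@3: d1:16  d2:16  d3:9  d4:1  d5:0 → peak 16
Activity 3@4: d1:16  d2:16  d3:8  d4:1  d5:1 → peak 16
Best is Activity 3@3, peak 16.

16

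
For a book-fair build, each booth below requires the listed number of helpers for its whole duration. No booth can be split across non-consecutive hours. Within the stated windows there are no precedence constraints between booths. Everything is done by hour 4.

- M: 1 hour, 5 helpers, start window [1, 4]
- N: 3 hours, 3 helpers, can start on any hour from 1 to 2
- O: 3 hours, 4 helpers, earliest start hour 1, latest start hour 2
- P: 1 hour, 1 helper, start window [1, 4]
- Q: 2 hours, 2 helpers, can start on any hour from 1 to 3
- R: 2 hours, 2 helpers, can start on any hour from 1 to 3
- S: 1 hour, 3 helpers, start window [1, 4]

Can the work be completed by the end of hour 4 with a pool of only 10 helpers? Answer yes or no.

Schedule M@1, N@1, O@2, P@2, Q@1, R@3, S@4: h1:10  h2:10  h3:9  h4:9 — peak 10 ≤ 10.

yes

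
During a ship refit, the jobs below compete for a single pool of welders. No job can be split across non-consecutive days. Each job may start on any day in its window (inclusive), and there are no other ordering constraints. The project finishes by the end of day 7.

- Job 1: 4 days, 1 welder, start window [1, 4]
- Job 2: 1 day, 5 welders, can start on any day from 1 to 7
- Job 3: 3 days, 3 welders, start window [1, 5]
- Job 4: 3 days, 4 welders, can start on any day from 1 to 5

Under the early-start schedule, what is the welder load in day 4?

1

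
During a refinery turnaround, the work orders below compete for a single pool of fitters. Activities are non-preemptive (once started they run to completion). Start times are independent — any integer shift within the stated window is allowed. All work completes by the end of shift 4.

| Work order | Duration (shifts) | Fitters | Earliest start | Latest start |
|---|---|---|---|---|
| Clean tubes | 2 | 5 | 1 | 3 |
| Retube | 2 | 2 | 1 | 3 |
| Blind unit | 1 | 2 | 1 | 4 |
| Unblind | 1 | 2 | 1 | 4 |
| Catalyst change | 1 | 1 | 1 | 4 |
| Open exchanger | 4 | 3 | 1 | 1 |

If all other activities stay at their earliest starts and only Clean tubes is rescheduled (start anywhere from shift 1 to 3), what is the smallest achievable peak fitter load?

10

Clean tubes@1: s1:15  s2:10  s3:3  s4:3 → peak 15
Clean tubes@2: s1:10  s2:10  s3:8  s4:3 → peak 10
Clean tubes@3: s1:10  s2:5  s3:8  s4:8 → peak 10
Best is Clean tubes@2, peak 10.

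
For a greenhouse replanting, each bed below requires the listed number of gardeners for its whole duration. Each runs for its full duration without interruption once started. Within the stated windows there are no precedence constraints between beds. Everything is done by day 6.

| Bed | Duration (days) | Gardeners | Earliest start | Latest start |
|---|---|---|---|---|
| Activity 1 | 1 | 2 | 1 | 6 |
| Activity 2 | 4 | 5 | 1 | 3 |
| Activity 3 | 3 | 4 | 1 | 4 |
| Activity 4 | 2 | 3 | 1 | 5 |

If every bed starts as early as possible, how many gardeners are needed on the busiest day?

14

Early-start schedule: Activity 1@1, Activity 2@1, Activity 3@1, Activity 4@1.
Load per day: day 1: 14, day 2: 12, day 3: 9, day 4: 5, day 5: 0, day 6: 0.
Peak is 14.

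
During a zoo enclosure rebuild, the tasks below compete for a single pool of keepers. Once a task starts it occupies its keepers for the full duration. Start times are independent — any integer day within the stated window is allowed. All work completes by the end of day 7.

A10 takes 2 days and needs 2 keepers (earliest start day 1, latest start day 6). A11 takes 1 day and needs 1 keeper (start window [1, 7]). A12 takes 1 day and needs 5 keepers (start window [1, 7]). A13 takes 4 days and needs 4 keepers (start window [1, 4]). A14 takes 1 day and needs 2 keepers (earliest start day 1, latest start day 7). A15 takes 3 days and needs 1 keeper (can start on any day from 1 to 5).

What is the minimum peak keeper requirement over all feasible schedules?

5

Early-start (A10@1, A11@1, A12@1, A13@1, A14@1, A15@1) gives peak 15: d1:15  d2:7  d3:5  d4:4  d5:0  d6:0  d7:0.
Shift A12→3, A13→4, A15→4.
Schedule A10@1, A11@1, A12@3, A13@4, A14@1, A15@4: d1:5  d2:2  d3:5  d4:5  d5:5  d6:5  d7:4 — peak 5.
Total keeper-days = 31 over 7 days ⇒ peak ≥ ⌈31/7⌉ = 5, so 5 is optimal.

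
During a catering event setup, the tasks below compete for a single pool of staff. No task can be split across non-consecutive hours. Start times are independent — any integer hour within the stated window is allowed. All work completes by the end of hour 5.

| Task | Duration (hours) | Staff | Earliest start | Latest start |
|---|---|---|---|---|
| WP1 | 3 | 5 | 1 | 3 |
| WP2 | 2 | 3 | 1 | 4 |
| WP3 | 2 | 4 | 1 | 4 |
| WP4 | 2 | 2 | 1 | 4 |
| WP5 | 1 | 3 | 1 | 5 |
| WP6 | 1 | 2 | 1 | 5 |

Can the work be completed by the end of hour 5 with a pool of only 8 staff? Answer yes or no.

Schedule WP1@1, WP2@1, WP3@4, WP4@3, WP5@5, WP6@4: h1:8  h2:8  h3:7  h4:8  h5:7 — peak 8 ≤ 8.

yes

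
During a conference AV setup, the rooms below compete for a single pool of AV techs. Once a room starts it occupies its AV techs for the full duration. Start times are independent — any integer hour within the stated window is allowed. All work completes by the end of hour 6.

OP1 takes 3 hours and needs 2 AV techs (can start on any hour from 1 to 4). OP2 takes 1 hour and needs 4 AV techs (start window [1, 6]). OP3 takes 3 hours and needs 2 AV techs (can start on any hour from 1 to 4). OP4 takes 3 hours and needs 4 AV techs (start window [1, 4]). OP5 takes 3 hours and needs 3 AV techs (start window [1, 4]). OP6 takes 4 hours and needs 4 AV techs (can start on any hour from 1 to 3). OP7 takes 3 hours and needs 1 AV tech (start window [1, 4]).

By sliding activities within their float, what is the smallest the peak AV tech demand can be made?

10

Early-start (OP1@1, OP2@1, OP3@1, OP4@1, OP5@1, OP6@1, OP7@1) gives peak 20: h1:20  h2:16  h3:16  h4:4  h5:0  h6:0.
Shift OP3→4, OP5→4, OP6→2, OP7→4.
Schedule OP1@1, OP2@1, OP3@4, OP4@1, OP5@4, OP6@2, OP7@4: h1:10  h2:10  h3:10  h4:10  h5:10  h6:6 — peak 10.
Total AV tech-hours = 56 over 6 hours ⇒ peak ≥ ⌈56/6⌉ = 10, so 10 is optimal.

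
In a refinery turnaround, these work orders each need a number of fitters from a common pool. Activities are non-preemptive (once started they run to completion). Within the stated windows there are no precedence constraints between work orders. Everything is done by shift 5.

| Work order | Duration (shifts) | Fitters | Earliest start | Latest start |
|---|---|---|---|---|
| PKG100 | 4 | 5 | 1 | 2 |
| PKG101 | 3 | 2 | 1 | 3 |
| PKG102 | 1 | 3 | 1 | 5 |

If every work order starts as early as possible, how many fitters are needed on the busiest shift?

Early-start schedule: PKG100@1, PKG101@1, PKG102@1.
Load per shift: shift 1: 10, shift 2: 7, shift 3: 7, shift 4: 5, shift 5: 0.
Peak is 10.

10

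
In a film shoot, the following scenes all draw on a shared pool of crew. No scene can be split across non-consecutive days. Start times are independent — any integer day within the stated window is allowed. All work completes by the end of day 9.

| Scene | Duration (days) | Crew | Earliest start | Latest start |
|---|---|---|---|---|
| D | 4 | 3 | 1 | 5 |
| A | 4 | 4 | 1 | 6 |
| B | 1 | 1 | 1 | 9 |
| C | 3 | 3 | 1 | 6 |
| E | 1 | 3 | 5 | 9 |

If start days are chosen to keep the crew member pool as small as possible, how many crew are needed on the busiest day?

6

Early-start (D@1, A@1, B@1, C@1, E@5) gives peak 11: d1:11  d2:10  d3:10  d4:7  d5:3  d6:0  d7:0  d8:0  d9:0.
Shift A→5, C→2, E→9.
Schedule D@1, A@5, B@1, C@2, E@9: d1:4  d2:6  d3:6  d4:6  d5:4  d6:4  d7:4  d8:4  d9:3 — peak 6.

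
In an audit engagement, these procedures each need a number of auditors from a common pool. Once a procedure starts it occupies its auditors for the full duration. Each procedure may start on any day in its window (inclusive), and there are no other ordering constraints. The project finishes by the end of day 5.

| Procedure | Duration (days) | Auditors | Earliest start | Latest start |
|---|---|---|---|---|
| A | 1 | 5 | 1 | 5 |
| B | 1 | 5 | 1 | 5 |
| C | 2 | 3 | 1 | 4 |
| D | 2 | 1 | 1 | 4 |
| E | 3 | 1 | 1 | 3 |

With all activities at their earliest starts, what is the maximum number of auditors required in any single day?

15

Early-start schedule: A@1, B@1, C@1, D@1, E@1.
Load per day: day 1: 15, day 2: 5, day 3: 1, day 4: 0, day 5: 0.
Peak is 15.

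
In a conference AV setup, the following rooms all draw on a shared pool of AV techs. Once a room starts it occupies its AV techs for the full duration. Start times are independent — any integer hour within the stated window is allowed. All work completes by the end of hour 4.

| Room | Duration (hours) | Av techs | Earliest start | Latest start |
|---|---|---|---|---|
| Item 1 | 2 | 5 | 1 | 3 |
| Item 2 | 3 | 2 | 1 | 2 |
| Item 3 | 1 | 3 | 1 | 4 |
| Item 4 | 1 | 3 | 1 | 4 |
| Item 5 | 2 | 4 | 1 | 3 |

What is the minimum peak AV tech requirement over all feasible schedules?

Early-start (Item 1@1, Item 2@1, Item 3@1, Item 4@1, Item 5@1) gives peak 17: h1:17  h2:11  h3:2  h4:0.
Shift Item 3→3, Item 4→4, Item 5→3.
Schedule Item 1@1, Item 2@1, Item 3@3, Item 4@4, Item 5@3: h1:7  h2:7  h3:9  h4:7 — peak 9.

9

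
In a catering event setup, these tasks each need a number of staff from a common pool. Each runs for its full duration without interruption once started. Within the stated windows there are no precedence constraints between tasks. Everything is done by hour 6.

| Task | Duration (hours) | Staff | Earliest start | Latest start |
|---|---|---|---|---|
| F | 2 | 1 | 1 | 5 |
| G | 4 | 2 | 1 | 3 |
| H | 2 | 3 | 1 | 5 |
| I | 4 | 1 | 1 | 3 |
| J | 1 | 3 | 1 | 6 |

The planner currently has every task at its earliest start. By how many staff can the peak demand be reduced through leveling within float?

Early-start peak: h1:10  h2:7  h3:3  h4:3  h5:0  h6:0 ⇒ 10.
Leveled (F@1, G@2, H@5, I@1, J@1): h1:5  h2:4  h3:3  h4:3  h5:5  h6:3 ⇒ 5.
Reduction 10 − 5 = 5.

5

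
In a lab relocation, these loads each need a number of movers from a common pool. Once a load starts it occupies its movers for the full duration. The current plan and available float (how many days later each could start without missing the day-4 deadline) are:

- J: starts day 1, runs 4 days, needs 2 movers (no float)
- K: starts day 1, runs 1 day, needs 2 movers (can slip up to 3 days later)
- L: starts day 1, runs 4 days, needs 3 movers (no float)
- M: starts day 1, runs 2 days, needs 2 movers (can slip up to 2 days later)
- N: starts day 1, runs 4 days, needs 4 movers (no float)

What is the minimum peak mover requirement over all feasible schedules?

Early-start (J@1, K@1, L@1, M@1, N@1) gives peak 13: d1:13  d2:11  d3:9  d4:9.
Shift M→2.
Schedule J@1, K@1, L@1, M@2, N@1: d1:11  d2:11  d3:11  d4:9 — peak 11.
Total mover-days = 42 over 4 days ⇒ peak ≥ ⌈42/4⌉ = 11, so 11 is optimal.

11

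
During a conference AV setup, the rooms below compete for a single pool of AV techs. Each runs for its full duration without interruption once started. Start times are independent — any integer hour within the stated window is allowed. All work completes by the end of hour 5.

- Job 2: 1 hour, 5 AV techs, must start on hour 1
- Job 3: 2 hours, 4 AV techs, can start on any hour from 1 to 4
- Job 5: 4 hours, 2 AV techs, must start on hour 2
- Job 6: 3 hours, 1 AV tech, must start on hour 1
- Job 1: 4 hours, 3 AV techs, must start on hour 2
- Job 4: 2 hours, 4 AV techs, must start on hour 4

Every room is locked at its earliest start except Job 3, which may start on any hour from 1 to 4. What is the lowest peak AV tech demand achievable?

Job 3@1: h1:10  h2:10  h3:6  h4:9  h5:9 → peak 10
Job 3@2: h1:6  h2:10  h3:10  h4:9  h5:9 → peak 10
Job 3@3: h1:6  h2:6  h3:10  h4:13  h5:9 → peak 13
Job 3@4: h1:6  h2:6  h3:6  h4:13  h5:13 → peak 13
Best is Job 3@1, peak 10.

10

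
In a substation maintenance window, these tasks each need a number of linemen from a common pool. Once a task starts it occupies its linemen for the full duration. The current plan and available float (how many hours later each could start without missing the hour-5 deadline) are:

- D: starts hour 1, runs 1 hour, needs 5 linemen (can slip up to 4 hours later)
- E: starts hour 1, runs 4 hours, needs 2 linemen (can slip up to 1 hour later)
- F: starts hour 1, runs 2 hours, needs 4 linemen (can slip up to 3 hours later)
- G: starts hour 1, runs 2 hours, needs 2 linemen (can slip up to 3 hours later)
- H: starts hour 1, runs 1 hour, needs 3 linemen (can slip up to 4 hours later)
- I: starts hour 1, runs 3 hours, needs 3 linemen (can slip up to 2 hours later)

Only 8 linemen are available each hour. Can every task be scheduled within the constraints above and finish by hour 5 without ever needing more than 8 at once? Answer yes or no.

yes

Schedule D@1, E@2, F@4, G@3, H@2, I@1: h1:8  h2:8  h3:7  h4:8  h5:6 — peak 8 ≤ 8.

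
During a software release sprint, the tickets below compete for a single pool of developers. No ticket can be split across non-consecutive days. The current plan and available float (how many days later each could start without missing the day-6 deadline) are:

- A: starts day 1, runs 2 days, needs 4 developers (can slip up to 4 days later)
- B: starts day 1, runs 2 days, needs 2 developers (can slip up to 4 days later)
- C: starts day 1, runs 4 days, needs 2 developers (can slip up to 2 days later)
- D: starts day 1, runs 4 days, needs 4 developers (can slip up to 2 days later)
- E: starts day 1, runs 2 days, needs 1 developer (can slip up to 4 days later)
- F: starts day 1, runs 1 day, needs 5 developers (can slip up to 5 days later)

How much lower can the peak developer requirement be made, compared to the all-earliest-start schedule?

10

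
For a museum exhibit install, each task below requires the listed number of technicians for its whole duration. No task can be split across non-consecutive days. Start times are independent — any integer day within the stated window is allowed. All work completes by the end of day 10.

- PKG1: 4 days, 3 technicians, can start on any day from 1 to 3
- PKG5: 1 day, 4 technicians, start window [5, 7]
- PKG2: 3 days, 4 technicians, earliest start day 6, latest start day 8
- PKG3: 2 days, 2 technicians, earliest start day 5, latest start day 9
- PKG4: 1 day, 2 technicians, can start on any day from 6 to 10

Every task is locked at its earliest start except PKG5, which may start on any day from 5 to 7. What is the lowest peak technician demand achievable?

8

PKG5@5: d1:3  d2:3  d3:3  d4:3  d5:6  d6:8  d7:4  d8:4  d9:0  d10:0 → peak 8
PKG5@6: d1:3  d2:3  d3:3  d4:3  d5:2  d6:12  d7:4  d8:4  d9:0  d10:0 → peak 12
PKG5@7: d1:3  d2:3  d3:3  d4:3  d5:2  d6:8  d7:8  d8:4  d9:0  d10:0 → peak 8
Best is PKG5@5, peak 8.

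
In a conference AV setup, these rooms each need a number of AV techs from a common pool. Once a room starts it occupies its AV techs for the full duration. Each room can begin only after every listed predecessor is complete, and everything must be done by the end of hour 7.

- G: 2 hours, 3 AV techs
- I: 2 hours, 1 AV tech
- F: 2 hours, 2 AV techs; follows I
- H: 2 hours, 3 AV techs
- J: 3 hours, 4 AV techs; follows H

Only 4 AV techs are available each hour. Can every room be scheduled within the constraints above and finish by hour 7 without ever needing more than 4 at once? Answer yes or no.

no

Total AV tech-hours = 30; over 7 hours the average is 30/7 > 4, so some hour must exceed 4.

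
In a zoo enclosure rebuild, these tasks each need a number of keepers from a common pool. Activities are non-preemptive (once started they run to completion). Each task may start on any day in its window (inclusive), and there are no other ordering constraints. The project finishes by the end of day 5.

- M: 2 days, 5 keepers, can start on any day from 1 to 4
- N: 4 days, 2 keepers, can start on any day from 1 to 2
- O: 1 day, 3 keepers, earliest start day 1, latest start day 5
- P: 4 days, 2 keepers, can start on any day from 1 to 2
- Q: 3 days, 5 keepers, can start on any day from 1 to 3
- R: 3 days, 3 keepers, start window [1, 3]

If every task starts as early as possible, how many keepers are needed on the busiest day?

20

Early-start schedule: M@1, N@1, O@1, P@1, Q@1, R@1.
Load per day: day 1: 20, day 2: 17, day 3: 12, day 4: 4, day 5: 0.
Peak is 20.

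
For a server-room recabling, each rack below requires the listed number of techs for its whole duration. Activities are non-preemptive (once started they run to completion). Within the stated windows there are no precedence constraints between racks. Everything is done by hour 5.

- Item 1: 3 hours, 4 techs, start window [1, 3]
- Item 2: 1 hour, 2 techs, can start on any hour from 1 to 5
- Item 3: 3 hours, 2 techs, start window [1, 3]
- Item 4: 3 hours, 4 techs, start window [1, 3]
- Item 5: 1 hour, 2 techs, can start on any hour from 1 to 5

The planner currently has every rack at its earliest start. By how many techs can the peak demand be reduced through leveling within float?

Early-start peak: h1:14  h2:10  h3:10  h4:0  h5:0 ⇒ 14.
Leveled (Item 1@1, Item 2@1, Item 3@1, Item 4@2, Item 5@1): h1:10  h2:10  h3:10  h4:4  h5:0 ⇒ 10.
Reduction 14 − 10 = 4.

4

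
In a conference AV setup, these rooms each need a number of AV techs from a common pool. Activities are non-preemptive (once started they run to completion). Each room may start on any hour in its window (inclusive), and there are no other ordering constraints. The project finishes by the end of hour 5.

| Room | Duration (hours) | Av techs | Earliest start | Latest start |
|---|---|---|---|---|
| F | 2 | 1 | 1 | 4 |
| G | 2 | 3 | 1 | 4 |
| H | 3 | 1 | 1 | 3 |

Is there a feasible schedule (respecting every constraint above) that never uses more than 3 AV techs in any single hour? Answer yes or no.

Schedule F@1, G@4, H@1: h1:2  h2:2  h3:1  h4:3  h5:3 — peak 3 ≤ 3.

yes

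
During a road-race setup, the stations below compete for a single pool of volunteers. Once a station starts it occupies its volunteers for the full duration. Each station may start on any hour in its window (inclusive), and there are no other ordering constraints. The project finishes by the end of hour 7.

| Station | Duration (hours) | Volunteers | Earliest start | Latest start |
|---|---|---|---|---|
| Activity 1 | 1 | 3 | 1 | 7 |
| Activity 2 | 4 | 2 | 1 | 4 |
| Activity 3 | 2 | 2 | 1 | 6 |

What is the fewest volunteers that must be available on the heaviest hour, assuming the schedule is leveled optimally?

3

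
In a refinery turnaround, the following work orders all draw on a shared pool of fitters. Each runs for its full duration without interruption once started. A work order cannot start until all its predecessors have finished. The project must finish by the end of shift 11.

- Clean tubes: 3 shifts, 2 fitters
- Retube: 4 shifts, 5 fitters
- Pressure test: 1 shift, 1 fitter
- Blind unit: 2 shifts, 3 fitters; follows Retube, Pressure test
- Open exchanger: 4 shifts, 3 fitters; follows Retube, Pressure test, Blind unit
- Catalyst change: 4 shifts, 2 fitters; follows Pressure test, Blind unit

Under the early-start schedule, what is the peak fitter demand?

Early-start schedule: Clean tubes@1, Retube@1, Pressure test@1, Blind unit@5, Open exchanger@7, Catalyst change@7.
Load per shift: shift 1: 8, shift 2: 7, shift 3: 7, shift 4: 5, shift 5: 3, shift 6: 3, shift 7: 5, shift 8: 5, shift 9: 5, shift 10: 5, shift 11: 0.
Peak is 8.

8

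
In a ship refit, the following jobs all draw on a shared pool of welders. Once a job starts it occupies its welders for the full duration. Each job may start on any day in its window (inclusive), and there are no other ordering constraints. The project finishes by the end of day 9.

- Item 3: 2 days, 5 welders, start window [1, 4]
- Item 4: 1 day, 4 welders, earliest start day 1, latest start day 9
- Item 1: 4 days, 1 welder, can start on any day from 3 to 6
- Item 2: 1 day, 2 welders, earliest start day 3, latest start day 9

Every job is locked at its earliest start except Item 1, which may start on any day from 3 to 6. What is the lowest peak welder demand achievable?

9

Item 1@3: d1:9  d2:5  d3:3  d4:1  d5:1  d6:1  d7:0  d8:0  d9:0 → peak 9
Item 1@4: d1:9  d2:5  d3:2  d4:1  d5:1  d6:1  d7:1  d8:0  d9:0 → peak 9
Item 1@5: d1:9  d2:5  d3:2  d4:0  d5:1  d6:1  d7:1  d8:1  d9:0 → peak 9
Item 1@6: d1:9  d2:5  d3:2  d4:0  d5:0  d6:1  d7:1  d8:1  d9:1 → peak 9
Best is Item 1@3, peak 9.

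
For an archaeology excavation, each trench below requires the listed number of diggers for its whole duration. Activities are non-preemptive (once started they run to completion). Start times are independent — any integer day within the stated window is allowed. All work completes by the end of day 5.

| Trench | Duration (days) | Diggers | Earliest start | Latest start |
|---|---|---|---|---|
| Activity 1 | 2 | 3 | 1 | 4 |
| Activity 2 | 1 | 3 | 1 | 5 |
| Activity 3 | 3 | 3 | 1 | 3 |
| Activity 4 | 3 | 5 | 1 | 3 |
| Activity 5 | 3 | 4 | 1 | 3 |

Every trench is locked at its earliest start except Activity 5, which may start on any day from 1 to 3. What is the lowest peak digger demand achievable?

Activity 5@1: d1:18  d2:15  d3:12  d4:0  d5:0 → peak 18
Activity 5@2: d1:14  d2:15  d3:12  d4:4  d5:0 → peak 15
Activity 5@3: d1:14  d2:11  d3:12  d4:4  d5:4 → peak 14
Best is Activity 5@3, peak 14.

14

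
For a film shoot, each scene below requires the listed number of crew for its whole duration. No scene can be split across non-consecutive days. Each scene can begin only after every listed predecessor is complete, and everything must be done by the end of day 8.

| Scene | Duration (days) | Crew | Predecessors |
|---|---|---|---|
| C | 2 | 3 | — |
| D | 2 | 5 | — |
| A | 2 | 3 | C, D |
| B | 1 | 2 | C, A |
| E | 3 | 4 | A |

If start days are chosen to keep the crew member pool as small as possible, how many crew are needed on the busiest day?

8

Schedule C@1, D@1, A@3, B@5, E@5: d1:8  d2:8  d3:3  d4:3  d5:6  d6:4  d7:4  d8:0 — peak 8.
No arrangement of the 20 feasible schedules does better.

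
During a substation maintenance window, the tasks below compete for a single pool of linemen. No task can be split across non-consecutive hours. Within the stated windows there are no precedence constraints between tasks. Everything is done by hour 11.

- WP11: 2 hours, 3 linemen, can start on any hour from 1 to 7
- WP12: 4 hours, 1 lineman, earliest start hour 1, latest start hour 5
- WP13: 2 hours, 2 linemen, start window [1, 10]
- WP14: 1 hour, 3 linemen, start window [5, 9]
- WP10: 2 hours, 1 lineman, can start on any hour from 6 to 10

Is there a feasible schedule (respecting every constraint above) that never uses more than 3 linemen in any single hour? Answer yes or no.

yes

Schedule WP11@1, WP12@3, WP13@3, WP14@7, WP10@8: h1:3  h2:3  h3:3  h4:3  h5:1  h6:1  h7:3  h8:1  h9:1  h10:0  h11:0 — peak 3 ≤ 3.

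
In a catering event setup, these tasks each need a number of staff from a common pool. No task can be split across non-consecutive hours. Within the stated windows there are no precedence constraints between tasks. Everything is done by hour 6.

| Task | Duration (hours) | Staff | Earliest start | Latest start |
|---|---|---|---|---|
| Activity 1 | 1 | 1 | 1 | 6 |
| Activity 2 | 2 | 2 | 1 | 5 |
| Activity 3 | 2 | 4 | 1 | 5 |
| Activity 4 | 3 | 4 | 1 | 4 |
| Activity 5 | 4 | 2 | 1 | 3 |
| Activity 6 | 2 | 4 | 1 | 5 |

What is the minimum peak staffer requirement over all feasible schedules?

Early-start (Activity 1@1, Activity 2@1, Activity 3@1, Activity 4@1, Activity 5@1, Activity 6@1) gives peak 17: h1:17  h2:16  h3:6  h4:2  h5:0  h6:0.
Shift Activity 3→2, Activity 4→4, Activity 6→5.
Schedule Activity 1@1, Activity 2@1, Activity 3@2, Activity 4@4, Activity 5@1, Activity 6@5: h1:5  h2:8  h3:6  h4:6  h5:8  h6:8 — peak 8.

8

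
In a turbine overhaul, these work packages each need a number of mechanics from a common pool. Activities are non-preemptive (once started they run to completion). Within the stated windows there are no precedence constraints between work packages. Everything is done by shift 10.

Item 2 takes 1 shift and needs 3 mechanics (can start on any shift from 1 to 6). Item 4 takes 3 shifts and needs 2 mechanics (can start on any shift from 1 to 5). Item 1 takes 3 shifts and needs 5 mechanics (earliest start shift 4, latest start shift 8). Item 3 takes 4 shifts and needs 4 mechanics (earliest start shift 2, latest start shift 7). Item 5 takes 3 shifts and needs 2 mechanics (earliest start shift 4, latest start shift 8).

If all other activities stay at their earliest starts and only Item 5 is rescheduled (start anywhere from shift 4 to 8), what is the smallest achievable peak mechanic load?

Item 5@4: s1:5  s2:6  s3:6  s4:11  s5:11  s6:7  s7:0  s8:0  s9:0  s10:0 → peak 11
Item 5@5: s1:5  s2:6  s3:6  s4:9  s5:11  s6:7  s7:2  s8:0  s9:0  s10:0 → peak 11
Item 5@6: s1:5  s2:6  s3:6  s4:9  s5:9  s6:7  s7:2  s8:2  s9:0  s10:0 → peak 9
Item 5@7: s1:5  s2:6  s3:6  s4:9  s5:9  s6:5  s7:2  s8:2  s9:2  s10:0 → peak 9
Item 5@8: s1:5  s2:6  s3:6  s4:9  s5:9  s6:5  s7:0  s8:2  s9:2  s10:2 → peak 9
Best is Item 5@6, peak 9.

9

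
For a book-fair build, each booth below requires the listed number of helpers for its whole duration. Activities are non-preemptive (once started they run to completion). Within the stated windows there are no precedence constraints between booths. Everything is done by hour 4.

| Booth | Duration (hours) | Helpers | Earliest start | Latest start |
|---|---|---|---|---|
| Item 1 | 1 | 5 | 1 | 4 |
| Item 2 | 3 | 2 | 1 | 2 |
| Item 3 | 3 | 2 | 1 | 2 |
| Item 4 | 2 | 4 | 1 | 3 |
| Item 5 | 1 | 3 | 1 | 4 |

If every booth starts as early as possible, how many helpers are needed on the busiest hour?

16

Early-start schedule: Item 1@1, Item 2@1, Item 3@1, Item 4@1, Item 5@1.
Load per hour: hour 1: 16, hour 2: 8, hour 3: 4, hour 4: 0.
Peak is 16.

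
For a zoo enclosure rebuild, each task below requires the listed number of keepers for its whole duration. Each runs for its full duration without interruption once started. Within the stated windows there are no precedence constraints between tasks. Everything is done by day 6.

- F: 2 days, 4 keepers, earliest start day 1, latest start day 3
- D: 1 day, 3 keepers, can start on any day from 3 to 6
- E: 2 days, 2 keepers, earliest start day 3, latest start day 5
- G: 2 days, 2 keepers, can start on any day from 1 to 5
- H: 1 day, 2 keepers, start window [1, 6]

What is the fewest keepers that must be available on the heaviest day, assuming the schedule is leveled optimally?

4

Early-start (F@1, D@3, E@3, G@1, H@1) gives peak 8: d1:8  d2:6  d3:5  d4:2  d5:0  d6:0.
Shift E→4, G→4, H→6.
Schedule F@1, D@3, E@4, G@4, H@6: d1:4  d2:4  d3:3  d4:4  d5:4  d6:2 — peak 4.
Total keeper-days = 21 over 6 days ⇒ peak ≥ ⌈21/6⌉ = 4, so 4 is optimal.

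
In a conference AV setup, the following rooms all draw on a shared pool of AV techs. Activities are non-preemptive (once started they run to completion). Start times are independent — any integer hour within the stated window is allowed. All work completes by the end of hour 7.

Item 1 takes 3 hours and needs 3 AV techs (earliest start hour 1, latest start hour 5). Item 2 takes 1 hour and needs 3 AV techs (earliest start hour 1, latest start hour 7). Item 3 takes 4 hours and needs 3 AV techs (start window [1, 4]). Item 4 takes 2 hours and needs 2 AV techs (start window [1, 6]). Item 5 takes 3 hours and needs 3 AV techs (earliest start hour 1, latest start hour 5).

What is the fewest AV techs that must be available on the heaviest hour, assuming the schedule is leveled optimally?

Early-start (Item 1@1, Item 2@1, Item 3@1, Item 4@1, Item 5@1) gives peak 14: h1:14  h2:11  h3:9  h4:3  h5:0  h6:0  h7:0.
Shift Item 3→2, Item 4→6, Item 5→4.
Schedule Item 1@1, Item 2@1, Item 3@2, Item 4@6, Item 5@4: h1:6  h2:6  h3:6  h4:6  h5:6  h6:5  h7:2 — peak 6.
Total AV tech-hours = 37 over 7 hours ⇒ peak ≥ ⌈37/7⌉ = 6, so 6 is optimal.

6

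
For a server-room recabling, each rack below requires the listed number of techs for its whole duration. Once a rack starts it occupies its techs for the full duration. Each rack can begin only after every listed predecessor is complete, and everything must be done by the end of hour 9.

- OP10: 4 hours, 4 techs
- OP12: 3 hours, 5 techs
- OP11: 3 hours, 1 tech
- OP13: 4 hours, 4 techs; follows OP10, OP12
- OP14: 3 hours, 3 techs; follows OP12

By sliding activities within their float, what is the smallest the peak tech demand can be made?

9

Early-start (OP10@1, OP12@1, OP11@1, OP13@5, OP14@4) gives peak 10: h1:10  h2:10  h3:10  h4:7  h5:7  h6:7  h7:4  h8:4  h9:0.
Shift OP11→4.
Schedule OP10@1, OP12@1, OP11@4, OP13@5, OP14@4: h1:9  h2:9  h3:9  h4:8  h5:8  h6:8  h7:4  h8:4  h9:0 — peak 9.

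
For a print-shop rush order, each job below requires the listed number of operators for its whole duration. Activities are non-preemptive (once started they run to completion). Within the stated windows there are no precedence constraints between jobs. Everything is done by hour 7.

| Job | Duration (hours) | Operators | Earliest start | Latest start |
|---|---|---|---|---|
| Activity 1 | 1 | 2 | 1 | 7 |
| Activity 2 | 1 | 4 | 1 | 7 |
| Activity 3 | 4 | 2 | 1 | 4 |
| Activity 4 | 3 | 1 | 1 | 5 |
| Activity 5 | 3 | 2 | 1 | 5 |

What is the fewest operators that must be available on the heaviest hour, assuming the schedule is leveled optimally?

4

Early-start (Activity 1@1, Activity 2@1, Activity 3@1, Activity 4@1, Activity 5@1) gives peak 11: h1:11  h2:5  h3:5  h4:2  h5:0  h6:0  h7:0.
Shift Activity 2→7, Activity 3→2, Activity 5→4.
Schedule Activity 1@1, Activity 2@7, Activity 3@2, Activity 4@1, Activity 5@4: h1:3  h2:3  h3:3  h4:4  h5:4  h6:2  h7:4 — peak 4.
Total operator-hours = 23 over 7 hours ⇒ peak ≥ ⌈23/7⌉ = 4, so 4 is optimal.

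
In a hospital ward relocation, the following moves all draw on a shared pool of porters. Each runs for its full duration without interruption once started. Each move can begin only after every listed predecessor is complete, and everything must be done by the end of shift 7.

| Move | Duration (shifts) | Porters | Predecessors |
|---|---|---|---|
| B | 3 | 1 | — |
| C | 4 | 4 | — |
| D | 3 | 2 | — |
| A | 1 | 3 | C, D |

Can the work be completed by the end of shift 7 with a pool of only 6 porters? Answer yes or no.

Schedule B@1, C@1, D@4, A@7: s1:5  s2:5  s3:5  s4:6  s5:2  s6:2  s7:3 — peak 6 ≤ 6.

yes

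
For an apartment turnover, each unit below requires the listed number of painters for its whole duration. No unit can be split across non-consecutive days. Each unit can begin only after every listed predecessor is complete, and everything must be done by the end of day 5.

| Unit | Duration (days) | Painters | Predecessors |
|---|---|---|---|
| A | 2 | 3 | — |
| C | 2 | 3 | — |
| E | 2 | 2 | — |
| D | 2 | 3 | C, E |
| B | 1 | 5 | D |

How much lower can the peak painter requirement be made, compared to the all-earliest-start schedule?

Early-start peak: d1:8  d2:8  d3:3  d4:3  d5:5 ⇒ 8.
Leveled (A@3, C@1, E@1, D@3, B@5): d1:5  d2:5  d3:6  d4:6  d5:5 ⇒ 6.
Reduction 8 − 6 = 2.

2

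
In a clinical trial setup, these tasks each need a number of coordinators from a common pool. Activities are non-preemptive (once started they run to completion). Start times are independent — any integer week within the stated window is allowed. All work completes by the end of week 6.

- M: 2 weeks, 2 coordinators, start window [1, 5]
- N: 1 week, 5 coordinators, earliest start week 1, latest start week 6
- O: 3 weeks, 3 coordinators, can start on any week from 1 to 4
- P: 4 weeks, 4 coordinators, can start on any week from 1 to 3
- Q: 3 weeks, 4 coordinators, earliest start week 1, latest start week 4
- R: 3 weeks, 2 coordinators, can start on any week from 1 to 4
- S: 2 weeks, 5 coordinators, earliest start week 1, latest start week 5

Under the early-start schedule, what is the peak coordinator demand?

25

Early-start schedule: M@1, N@1, O@1, P@1, Q@1, R@1, S@1.
Load per week: week 1: 25, week 2: 20, week 3: 13, week 4: 4, week 5: 0, week 6: 0.
Peak is 25.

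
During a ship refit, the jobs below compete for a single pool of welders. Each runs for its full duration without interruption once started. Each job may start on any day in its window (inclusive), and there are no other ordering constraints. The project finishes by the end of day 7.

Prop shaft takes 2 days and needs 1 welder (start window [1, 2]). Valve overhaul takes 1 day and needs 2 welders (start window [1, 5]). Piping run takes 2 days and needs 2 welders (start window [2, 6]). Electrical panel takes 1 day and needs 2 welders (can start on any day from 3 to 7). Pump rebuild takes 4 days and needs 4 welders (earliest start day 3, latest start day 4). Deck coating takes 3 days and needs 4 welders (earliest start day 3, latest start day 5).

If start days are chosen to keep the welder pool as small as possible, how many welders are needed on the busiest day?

8

Early-start (Prop shaft@1, Valve overhaul@1, Piping run@2, Electrical panel@3, Pump rebuild@3, Deck coating@3) gives peak 12: d1:3  d2:3  d3:12  d4:8  d5:8  d6:4  d7:0.
Shift Deck coating→4.
Schedule Prop shaft@1, Valve overhaul@1, Piping run@2, Electrical panel@3, Pump rebuild@3, Deck coating@4: d1:3  d2:3  d3:8  d4:8  d5:8  d6:8  d7:0 — peak 8.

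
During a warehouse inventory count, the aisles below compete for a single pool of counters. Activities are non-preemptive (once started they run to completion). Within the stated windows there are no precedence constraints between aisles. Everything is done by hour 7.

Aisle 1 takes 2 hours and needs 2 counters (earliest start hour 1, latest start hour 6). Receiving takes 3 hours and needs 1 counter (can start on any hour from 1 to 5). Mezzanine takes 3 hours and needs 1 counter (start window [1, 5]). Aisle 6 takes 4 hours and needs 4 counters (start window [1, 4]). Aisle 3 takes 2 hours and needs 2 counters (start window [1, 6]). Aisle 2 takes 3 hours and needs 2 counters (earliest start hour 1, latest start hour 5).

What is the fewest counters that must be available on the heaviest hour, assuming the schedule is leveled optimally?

6

Early-start (Aisle 1@1, Receiving@1, Mezzanine@1, Aisle 6@1, Aisle 3@1, Aisle 2@1) gives peak 12: h1:12  h2:12  h3:8  h4:4  h5:0  h6:0  h7:0.
Shift Aisle 6→3, Aisle 2→4.
Schedule Aisle 1@1, Receiving@1, Mezzanine@1, Aisle 6@3, Aisle 3@1, Aisle 2@4: h1:6  h2:6  h3:6  h4:6  h5:6  h6:6  h7:0 — peak 6.
Total counter-hours = 36 over 7 hours ⇒ peak ≥ ⌈36/7⌉ = 6, so 6 is optimal.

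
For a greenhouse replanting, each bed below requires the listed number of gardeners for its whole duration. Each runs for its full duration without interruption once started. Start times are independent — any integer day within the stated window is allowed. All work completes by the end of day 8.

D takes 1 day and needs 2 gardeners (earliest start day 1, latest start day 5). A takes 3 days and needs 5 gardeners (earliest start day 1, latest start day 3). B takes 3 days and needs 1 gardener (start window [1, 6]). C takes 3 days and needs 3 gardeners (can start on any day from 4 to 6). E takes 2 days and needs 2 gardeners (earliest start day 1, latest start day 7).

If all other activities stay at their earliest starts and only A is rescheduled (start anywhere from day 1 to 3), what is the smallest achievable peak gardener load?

A@1: d1:10  d2:8  d3:6  d4:3  d5:3  d6:3  d7:0  d8:0 → peak 10
A@2: d1:5  d2:8  d3:6  d4:8  d5:3  d6:3  d7:0  d8:0 → peak 8
A@3: d1:5  d2:3  d3:6  d4:8  d5:8  d6:3  d7:0  d8:0 → peak 8
Best is A@2, peak 8.

8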